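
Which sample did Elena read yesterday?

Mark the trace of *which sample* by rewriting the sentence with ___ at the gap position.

In situ: Elena did read which sample yesterday.
The filler 'which sample' is interpreted as the direct object of 'read'. The gap is right after 'read'.

Which sample did Elena read ___ yesterday?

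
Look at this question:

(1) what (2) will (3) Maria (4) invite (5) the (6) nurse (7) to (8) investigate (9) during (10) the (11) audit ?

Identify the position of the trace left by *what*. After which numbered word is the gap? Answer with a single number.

Pre-movement form: Maria will invite the nurse to investigate what during the audit.
'what' functions as the direct object of 'investigate'. Wh-movement fronts it, leaving a gap right after 'investigate':
What will Maria invite the nurse to investigate ___ during the audit?
'investigate' is word 8.

8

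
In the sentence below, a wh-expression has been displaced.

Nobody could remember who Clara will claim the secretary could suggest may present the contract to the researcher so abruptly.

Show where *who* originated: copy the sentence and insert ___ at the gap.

Underlying clause: Clara will claim the secretary could suggest who may present the contract to the researcher so abruptly.
The filler 'who' is interpreted as the subject of the clause embedded under 'suggest'. The gap is right after 'suggest'.

Nobody could remember who Clara will claim the secretary could suggest ___ may present the contract to the researcher so abruptly.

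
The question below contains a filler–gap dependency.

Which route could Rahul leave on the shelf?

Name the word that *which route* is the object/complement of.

leave

Before movement: Rahul could leave which route on the shelf.
'which route' functions as the direct object of 'leave'. Wh-movement fronts it, leaving a gap right after 'leave':
Which route could Rahul leave ___ on the shelf?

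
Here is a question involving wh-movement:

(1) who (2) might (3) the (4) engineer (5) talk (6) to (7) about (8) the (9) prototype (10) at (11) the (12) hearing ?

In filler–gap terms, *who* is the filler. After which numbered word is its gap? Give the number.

6

Pre-movement form: The engineer might talk to who about the prototype at the hearing.
'who' functions as the object of the preposition 'to'. Fronting leaves a gap immediately after 'to':
Who might the engineer talk to ___ about the prototype at the hearing?
'to' is word 6.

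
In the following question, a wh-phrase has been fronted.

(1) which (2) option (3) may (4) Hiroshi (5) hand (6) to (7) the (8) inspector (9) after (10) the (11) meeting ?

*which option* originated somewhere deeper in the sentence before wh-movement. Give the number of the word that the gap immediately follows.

Pre-movement form: Hiroshi may hand which option to the inspector after the meeting.
The filler 'which option' is interpreted as the direct object of 'hand'. Fronting leaves a gap immediately after 'hand':
Which option may Hiroshi hand ___ to the inspector after the meeting?
'hand' is word 5.

5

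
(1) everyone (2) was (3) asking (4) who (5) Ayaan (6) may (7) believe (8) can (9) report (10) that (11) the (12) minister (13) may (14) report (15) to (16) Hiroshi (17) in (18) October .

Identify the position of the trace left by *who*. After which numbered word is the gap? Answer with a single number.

7

Underlying clause: Ayaan may believe who can report that the minister may report to Hiroshi in October.
'who' functions as the subject of the clause embedded under 'believe'. Fronting leaves a gap immediately after 'believe':
Everyone was asking who Ayaan may believe ___ can report that the minister may report to Hiroshi in October.
'believe' is word 7.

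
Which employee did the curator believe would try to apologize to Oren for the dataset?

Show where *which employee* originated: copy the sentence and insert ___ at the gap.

Which employee did the curator believe ___ would try to apologize to Oren for the dataset?

Before movement: The curator did believe which employee would try to apologize to Oren for the dataset.
The filler 'which employee' is interpreted as the subject of the clause embedded under 'believe'. The gap is right after 'believe'.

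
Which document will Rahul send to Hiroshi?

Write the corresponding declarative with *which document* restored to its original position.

Rahul will send which document to Hiroshi.

'which document' functions as the direct object of 'send'. It moves to the left edge, and the trace sits right after 'send':
Which document will Rahul send ___ to Hiroshi?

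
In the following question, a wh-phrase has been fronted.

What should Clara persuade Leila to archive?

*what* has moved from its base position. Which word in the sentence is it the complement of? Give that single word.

Pre-movement form: Clara should persuade Leila to archive what.
'what' is the direct object of 'archive'. Wh-movement fronts it, leaving a gap right after 'archive':
What should Clara persuade Leila to archive ___?

archive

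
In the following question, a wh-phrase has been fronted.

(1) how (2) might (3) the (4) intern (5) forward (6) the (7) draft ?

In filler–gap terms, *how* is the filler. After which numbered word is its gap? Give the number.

In situ: The intern might forward the draft how.
'how' is the manner adjunct. It moves to the left edge, and the trace sits right after 'draft':
How might the intern forward the draft ___?
'draft' is word 7.

7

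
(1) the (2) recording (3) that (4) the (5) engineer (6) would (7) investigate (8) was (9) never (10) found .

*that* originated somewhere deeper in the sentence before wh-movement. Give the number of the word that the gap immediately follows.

7

'that' is the direct object of 'investigate'. Fronting leaves a gap immediately after 'investigate':
The recording that the engineer would investigate ___ was never found.
'investigate' is word 7.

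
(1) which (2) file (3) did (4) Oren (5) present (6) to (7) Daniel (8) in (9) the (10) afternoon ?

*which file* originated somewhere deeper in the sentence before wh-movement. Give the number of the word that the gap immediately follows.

5

Underlying clause: Oren did present which file to Daniel in the afternoon.
The filler 'which file' is interpreted as the direct object of 'present'. Wh-movement fronts it, leaving a gap right after 'present':
Which file did Oren present ___ to Daniel in the afternoon?
'present' is word 5.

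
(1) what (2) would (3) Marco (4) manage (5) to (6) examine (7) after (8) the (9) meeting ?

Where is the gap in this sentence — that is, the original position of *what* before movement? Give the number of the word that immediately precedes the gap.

Pre-movement form: Marco would manage to examine what after the meeting.
The filler 'what' is interpreted as the direct object of 'examine'. Wh-movement fronts it, leaving a gap right after 'examine':
What would Marco manage to examine ___ after the meeting?
'examine' is word 6.

6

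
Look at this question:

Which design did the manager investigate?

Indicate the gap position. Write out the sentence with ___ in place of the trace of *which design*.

Underlying clause: The manager did investigate which design.
The filler 'which design' is interpreted as the direct object of 'investigate'. The gap is right after 'investigate'.

Which design did the manager investigate ___?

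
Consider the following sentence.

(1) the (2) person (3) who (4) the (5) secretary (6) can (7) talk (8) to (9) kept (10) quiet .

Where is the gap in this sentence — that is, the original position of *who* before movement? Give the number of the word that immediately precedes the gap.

8

'who' functions as the object of the preposition 'to'. Fronting leaves a gap immediately after 'to':
The person who the secretary can talk to ___ kept quiet.
'to' is word 8.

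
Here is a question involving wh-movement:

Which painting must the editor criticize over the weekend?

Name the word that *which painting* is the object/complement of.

criticize

Before movement: The editor must criticize which painting over the weekend.
'which painting' is the direct object of 'criticize'. Wh-movement fronts it, leaving a gap right after 'criticize':
Which painting must the editor criticize ___ over the weekend?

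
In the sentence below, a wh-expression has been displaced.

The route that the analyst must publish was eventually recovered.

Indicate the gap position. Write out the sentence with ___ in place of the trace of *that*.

The filler 'that' is interpreted as the direct object of 'publish'. The gap is right after 'publish'.

The route that the analyst must publish ___ was eventually recovered.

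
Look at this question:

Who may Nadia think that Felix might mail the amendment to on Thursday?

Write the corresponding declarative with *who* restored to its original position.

Nadia may think that Felix might mail the amendment to who on Thursday.

'who' is the object of the preposition 'to' (recipient of 'mail'). It moves to the left edge, and the trace sits right after 'to':
Who may Nadia think that Felix might mail the amendment to ___ on Thursday?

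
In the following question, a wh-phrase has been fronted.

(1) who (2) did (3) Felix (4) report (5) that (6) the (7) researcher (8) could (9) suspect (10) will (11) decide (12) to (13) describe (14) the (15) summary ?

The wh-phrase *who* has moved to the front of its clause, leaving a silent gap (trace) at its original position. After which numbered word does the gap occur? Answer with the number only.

9

Before movement: Felix did report that the researcher could suspect who will decide to describe the summary.
'who' functions as the subject of the clause embedded under 'suspect'. Wh-movement fronts it, leaving a gap right after 'suspect':
Who did Felix report that the researcher could suspect ___ will decide to describe the summary?
'suspect' is word 9.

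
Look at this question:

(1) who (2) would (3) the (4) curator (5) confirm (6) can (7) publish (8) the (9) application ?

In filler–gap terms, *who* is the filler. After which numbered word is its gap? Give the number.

In situ: The curator would confirm who can publish the application.
'who' functions as the subject of the clause embedded under 'confirm'. It moves to the left edge, and the trace sits right after 'confirm':
Who would the curator confirm ___ can publish the application?
'confirm' is word 5.

5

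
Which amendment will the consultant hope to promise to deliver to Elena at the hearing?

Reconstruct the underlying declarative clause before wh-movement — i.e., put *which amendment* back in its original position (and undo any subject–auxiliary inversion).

The consultant will hope to promise to deliver which amendment to Elena at the hearing.

The filler 'which amendment' is interpreted as the direct object of 'deliver'. Fronting leaves a gap immediately after 'deliver':
Which amendment will the consultant hope to promise to deliver ___ to Elena at the hearing?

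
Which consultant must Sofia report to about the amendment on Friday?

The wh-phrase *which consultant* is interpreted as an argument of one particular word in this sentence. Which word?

Underlying clause: Sofia must report to which consultant about the amendment on Friday.
'which consultant' is the object of the preposition 'to'. It moves to the left edge, and the trace sits right after 'to':
Which consultant must Sofia report to ___ about the amendment on Friday?

to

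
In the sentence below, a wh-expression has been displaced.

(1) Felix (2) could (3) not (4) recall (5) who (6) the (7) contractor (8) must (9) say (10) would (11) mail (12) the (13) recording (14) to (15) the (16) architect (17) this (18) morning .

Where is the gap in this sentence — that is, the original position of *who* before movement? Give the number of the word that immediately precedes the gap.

Before movement: The contractor must say who would mail the recording to the architect this morning.
The filler 'who' is interpreted as the subject of the clause embedded under 'say'. It moves to the left edge, and the trace sits right after 'say':
Felix could not recall who the contractor must say ___ would mail the recording to the architect this morning.
'say' is word 9.

9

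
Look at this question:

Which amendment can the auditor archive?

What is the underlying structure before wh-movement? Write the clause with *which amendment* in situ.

The auditor can archive which amendment.

'which amendment' is the direct object of 'archive'. Wh-movement fronts it, leaving a gap right after 'archive':
Which amendment can the auditor archive ___?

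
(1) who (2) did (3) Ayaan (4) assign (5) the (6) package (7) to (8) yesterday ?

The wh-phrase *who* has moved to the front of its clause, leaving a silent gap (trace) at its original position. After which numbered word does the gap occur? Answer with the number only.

7

Underlying clause: Ayaan did assign the package to who yesterday.
'who' functions as the object of the preposition 'to' (recipient of 'assign'). Wh-movement fronts it, leaving a gap right after 'to':
Who did Ayaan assign the package to ___ yesterday?
'to' is word 7.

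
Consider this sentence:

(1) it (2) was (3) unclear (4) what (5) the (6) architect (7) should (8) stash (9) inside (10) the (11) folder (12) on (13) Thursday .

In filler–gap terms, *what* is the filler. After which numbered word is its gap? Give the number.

Pre-movement form: The architect should stash what inside the folder on Thursday.
'what' functions as the direct object of 'stash'. Wh-movement fronts it, leaving a gap right after 'stash':
It was unclear what the architect should stash ___ inside the folder on Thursday.
'stash' is word 8.

8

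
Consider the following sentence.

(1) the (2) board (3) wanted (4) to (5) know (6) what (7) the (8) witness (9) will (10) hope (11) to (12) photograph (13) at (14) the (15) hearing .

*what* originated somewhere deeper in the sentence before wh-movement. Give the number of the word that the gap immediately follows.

Pre-movement form: The witness will hope to photograph what at the hearing.
'what' is the direct object of 'photograph'. Fronting leaves a gap immediately after 'photograph':
The board wanted to know what the witness will hope to photograph ___ at the hearing.
'photograph' is word 12.

12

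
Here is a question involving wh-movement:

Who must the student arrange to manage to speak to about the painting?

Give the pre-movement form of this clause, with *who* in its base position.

'who' is the object of the preposition 'to'. Wh-movement fronts it, leaving a gap right after 'to':
Who must the student arrange to manage to speak to ___ about the painting?

The student must arrange to manage to speak to who about the painting.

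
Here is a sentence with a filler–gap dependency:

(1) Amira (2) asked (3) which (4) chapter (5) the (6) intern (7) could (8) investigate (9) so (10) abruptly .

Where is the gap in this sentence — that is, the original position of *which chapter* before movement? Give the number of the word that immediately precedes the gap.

Pre-movement form: The intern could investigate which chapter so abruptly.
'which chapter' is the direct object of 'investigate'. Wh-movement fronts it, leaving a gap right after 'investigate':
Amira asked which chapter the intern could investigate ___ so abruptly.
'investigate' is word 8.

8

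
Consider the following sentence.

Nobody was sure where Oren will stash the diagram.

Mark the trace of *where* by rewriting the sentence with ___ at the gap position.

Underlying clause: Oren will stash the diagram where.
'where' functions as the locative complement of 'stash'. The gap is right after 'diagram'.

Nobody was sure where Oren will stash the diagram ___.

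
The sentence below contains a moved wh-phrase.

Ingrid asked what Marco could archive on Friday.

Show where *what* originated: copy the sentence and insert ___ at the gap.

Ingrid asked what Marco could archive ___ on Friday.

Underlying clause: Marco could archive what on Friday.
The filler 'what' is interpreted as the direct object of 'archive'. The gap is right after 'archive'.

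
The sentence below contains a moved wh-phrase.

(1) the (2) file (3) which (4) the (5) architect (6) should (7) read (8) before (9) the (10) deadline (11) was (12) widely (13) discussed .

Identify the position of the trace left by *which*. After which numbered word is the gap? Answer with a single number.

'which' is the direct object of 'read'. It moves to the left edge, and the trace sits right after 'read':
The file which the architect should read ___ before the deadline was widely discussed.
'read' is word 7.

7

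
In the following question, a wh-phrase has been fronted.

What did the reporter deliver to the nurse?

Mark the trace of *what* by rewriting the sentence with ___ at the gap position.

Before movement: The reporter did deliver what to the nurse.
'what' functions as the direct object of 'deliver'. The gap is right after 'deliver'.

What did the reporter deliver ___ to the nurse?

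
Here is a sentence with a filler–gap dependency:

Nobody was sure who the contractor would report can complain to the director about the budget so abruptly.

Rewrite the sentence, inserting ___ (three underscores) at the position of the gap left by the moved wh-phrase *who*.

In situ: The contractor would report who can complain to the director about the budget so abruptly.
'who' functions as the subject of the clause embedded under 'report'. The gap is right after 'report'.

Nobody was sure who the contractor would report ___ can complain to the director about the budget so abruptly.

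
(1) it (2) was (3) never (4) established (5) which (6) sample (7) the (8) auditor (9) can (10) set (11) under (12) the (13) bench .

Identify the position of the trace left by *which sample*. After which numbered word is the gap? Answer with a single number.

10

Pre-movement form: The auditor can set which sample under the bench.
'which sample' functions as the direct object of 'set'. It moves to the left edge, and the trace sits right after 'set':
It was never established which sample the auditor can set ___ under the bench.
'set' is word 10.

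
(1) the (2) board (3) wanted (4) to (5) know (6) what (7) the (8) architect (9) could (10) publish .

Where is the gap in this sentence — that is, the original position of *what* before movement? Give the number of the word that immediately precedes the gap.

10

Underlying clause: The architect could publish what.
'what' functions as the direct object of 'publish'. Wh-movement fronts it, leaving a gap right after 'publish':
The board wanted to know what the architect could publish ___.
'publish' is word 10.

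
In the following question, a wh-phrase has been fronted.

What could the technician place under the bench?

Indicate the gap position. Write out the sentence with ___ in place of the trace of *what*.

Underlying clause: The technician could place what under the bench.
'what' is the direct object of 'place'. The gap is right after 'place'.

What could the technician place ___ under the bench?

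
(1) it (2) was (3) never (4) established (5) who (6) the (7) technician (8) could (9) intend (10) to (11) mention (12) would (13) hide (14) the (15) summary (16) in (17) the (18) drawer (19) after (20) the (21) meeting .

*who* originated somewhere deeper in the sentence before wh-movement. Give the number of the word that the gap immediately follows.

11

In situ: The technician could intend to mention who would hide the summary in the drawer after the meeting.
'who' functions as the subject of the clause embedded under 'mention'. It moves to the left edge, and the trace sits right after 'mention':
It was never established who the technician could intend to mention ___ would hide the summary in the drawer after the meeting.
'mention' is word 11.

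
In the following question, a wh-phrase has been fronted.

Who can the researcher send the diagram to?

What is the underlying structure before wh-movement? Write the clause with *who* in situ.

The researcher can send the diagram to who.

'who' functions as the object of the preposition 'to' (recipient of 'send'). Fronting leaves a gap immediately after 'to':
Who can the researcher send the diagram to ___?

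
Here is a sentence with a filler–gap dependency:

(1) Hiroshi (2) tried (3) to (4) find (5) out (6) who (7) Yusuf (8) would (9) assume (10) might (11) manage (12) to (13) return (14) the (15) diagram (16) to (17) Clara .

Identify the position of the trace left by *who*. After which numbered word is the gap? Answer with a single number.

Underlying clause: Yusuf would assume who might manage to return the diagram to Clara.
The filler 'who' is interpreted as the subject of the clause embedded under 'assume'. Fronting leaves a gap immediately after 'assume':
Hiroshi tried to find out who Yusuf would assume ___ might manage to return the diagram to Clara.
'assume' is word 9.

9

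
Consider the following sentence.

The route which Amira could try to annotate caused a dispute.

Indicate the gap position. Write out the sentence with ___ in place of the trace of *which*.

The route which Amira could try to annotate ___ caused a dispute.

The filler 'which' is interpreted as the direct object of 'annotate'. The gap is right after 'annotate'.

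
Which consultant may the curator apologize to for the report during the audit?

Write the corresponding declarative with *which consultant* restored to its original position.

The curator may apologize to which consultant for the report during the audit.

'which consultant' is the object of the preposition 'to'. Fronting leaves a gap immediately after 'to':
Which consultant may the curator apologize to ___ for the report during the audit?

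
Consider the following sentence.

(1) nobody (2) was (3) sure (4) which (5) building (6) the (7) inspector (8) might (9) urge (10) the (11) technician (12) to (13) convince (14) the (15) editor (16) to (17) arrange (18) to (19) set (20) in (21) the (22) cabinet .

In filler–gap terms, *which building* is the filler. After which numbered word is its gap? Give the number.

19

Underlying clause: The inspector might urge the technician to convince the editor to arrange to set which building in the cabinet.
'which building' functions as the direct object of 'set'. Wh-movement fronts it, leaving a gap right after 'set':
Nobody was sure which building the inspector might urge the technician to convince the editor to arrange to set ___ in the cabinet.
'set' is word 19.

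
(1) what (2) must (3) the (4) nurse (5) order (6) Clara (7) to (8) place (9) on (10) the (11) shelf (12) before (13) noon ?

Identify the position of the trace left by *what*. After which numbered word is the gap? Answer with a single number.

Before movement: The nurse must order Clara to place what on the shelf before noon.
'what' is the direct object of 'place'. Fronting leaves a gap immediately after 'place':
What must the nurse order Clara to place ___ on the shelf before noon?
'place' is word 8.

8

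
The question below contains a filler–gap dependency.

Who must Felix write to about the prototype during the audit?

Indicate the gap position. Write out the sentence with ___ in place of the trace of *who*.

Who must Felix write to ___ about the prototype during the audit?

Underlying clause: Felix must write to who about the prototype during the audit.
'who' is the object of the preposition 'to'. The gap is right after 'to'.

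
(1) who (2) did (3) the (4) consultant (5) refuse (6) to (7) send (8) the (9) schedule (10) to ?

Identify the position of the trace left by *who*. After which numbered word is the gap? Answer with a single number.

Before movement: The consultant did refuse to send the schedule to who.
'who' is the object of the preposition 'to' (recipient of 'send'). Wh-movement fronts it, leaving a gap right after 'to':
Who did the consultant refuse to send the schedule to ___?
'to' is word 10.

10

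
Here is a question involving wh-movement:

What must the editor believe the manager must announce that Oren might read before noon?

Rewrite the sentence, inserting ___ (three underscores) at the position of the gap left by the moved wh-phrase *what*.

In situ: The editor must believe the manager must announce that Oren might read what before noon.
'what' is the direct object of 'read'. The gap is right after 'read'.

What must the editor believe the manager must announce that Oren might read ___ before noon?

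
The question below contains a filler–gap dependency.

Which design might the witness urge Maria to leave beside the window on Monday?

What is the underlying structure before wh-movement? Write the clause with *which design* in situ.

'which design' functions as the direct object of 'leave'. It moves to the left edge, and the trace sits right after 'leave':
Which design might the witness urge Maria to leave ___ beside the window on Monday?

The witness might urge Maria to leave which design beside the window on Monday.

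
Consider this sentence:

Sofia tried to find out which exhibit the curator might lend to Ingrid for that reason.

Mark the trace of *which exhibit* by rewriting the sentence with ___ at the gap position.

Sofia tried to find out which exhibit the curator might lend ___ to Ingrid for that reason.

Before movement: The curator might lend which exhibit to Ingrid for that reason.
'which exhibit' is the direct object of 'lend'. The gap is right after 'lend'.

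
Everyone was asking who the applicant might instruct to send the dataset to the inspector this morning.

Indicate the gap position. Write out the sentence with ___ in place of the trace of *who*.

Everyone was asking who the applicant might instruct ___ to send the dataset to the inspector this morning.

Pre-movement form: The applicant might instruct who to send the dataset to the inspector this morning.
'who' is the direct object of 'instruct'. The gap is right after 'instruct'.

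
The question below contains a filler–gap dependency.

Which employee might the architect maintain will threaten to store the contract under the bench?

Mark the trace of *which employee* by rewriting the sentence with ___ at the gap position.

Which employee might the architect maintain ___ will threaten to store the contract under the bench?

In situ: The architect might maintain which employee will threaten to store the contract under the bench.
'which employee' functions as the subject of the clause embedded under 'maintain'. The gap is right after 'maintain'.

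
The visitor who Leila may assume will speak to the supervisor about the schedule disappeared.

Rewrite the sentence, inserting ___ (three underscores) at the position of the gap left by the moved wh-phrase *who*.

The visitor who Leila may assume ___ will speak to the supervisor about the schedule disappeared.

'who' is the subject of the clause embedded under 'assume'. The gap is right after 'assume'.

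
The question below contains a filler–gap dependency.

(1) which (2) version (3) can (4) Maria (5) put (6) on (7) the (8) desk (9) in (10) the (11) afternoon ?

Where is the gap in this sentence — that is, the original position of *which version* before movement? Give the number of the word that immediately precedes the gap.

5

Pre-movement form: Maria can put which version on the desk in the afternoon.
'which version' is the direct object of 'put'. It moves to the left edge, and the trace sits right after 'put':
Which version can Maria put ___ on the desk in the afternoon?
'put' is word 5.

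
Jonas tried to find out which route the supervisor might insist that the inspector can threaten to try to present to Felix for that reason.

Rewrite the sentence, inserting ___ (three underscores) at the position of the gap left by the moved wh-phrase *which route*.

Jonas tried to find out which route the supervisor might insist that the inspector can threaten to try to present ___ to Felix for that reason.

In situ: The supervisor might insist that the inspector can threaten to try to present which route to Felix for that reason.
'which route' functions as the direct object of 'present'. The gap is right after 'present'.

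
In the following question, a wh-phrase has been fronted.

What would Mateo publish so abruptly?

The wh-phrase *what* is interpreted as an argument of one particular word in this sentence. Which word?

In situ: Mateo would publish what so abruptly.
'what' functions as the direct object of 'publish'. Wh-movement fronts it, leaving a gap right after 'publish':
What would Mateo publish ___ so abruptly?

publish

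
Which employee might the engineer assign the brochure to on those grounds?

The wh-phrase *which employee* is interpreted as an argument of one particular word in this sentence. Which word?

In situ: The engineer might assign the brochure to which employee on those grounds.
'which employee' is the object of the preposition 'to' (recipient of 'assign'). It moves to the left edge, and the trace sits right after 'to':
Which employee might the engineer assign the brochure to ___ on those grounds?

to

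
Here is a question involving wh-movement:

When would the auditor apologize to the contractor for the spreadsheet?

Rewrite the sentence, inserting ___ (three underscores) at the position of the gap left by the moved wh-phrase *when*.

When would the auditor apologize to the contractor for the spreadsheet ___?

Before movement: The auditor would apologize to the contractor for the spreadsheet when.
The filler 'when' is interpreted as the temporal adjunct. The gap is right after 'spreadsheet'.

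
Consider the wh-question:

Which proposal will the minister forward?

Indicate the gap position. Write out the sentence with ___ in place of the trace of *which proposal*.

Which proposal will the minister forward ___?

Before movement: The minister will forward which proposal.
The filler 'which proposal' is interpreted as the direct object of 'forward'. The gap is right after 'forward'.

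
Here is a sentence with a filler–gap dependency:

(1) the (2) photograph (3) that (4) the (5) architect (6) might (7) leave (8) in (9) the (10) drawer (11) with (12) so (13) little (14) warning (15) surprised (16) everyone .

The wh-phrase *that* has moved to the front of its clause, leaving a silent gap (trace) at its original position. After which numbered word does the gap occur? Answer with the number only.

'that' functions as the direct object of 'leave'. It moves to the left edge, and the trace sits right after 'leave':
The photograph that the architect might leave ___ in the drawer with so little warning surprised everyone.
'leave' is word 7.

7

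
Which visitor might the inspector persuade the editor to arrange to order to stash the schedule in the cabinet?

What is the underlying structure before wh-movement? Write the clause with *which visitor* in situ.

The inspector might persuade the editor to arrange to order which visitor to stash the schedule in the cabinet.

'which visitor' is the direct object of 'order'. Fronting leaves a gap immediately after 'order':
Which visitor might the inspector persuade the editor to arrange to order ___ to stash the schedule in the cabinet?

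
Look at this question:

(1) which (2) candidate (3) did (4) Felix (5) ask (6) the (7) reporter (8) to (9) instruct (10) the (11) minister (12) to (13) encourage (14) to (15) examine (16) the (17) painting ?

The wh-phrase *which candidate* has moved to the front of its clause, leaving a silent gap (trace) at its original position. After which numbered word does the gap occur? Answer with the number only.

13

In situ: Felix did ask the reporter to instruct the minister to encourage which candidate to examine the painting.
'which candidate' functions as the direct object of 'encourage'. Wh-movement fronts it, leaving a gap right after 'encourage':
Which candidate did Felix ask the reporter to instruct the minister to encourage ___ to examine the painting?
'encourage' is word 13.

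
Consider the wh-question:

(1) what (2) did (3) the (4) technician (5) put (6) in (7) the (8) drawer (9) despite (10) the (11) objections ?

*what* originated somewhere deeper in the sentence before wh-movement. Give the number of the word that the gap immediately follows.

5

Pre-movement form: The technician did put what in the drawer despite the objections.
The filler 'what' is interpreted as the direct object of 'put'. Fronting leaves a gap immediately after 'put':
What did the technician put ___ in the drawer despite the objections?
'put' is word 5.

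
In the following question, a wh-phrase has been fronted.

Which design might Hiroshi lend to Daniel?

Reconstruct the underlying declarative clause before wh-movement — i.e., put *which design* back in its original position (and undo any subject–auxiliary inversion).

Hiroshi might lend which design to Daniel.

The filler 'which design' is interpreted as the direct object of 'lend'. Fronting leaves a gap immediately after 'lend':
Which design might Hiroshi lend ___ to Daniel?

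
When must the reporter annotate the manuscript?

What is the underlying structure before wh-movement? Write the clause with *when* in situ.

The filler 'when' is interpreted as the temporal adjunct. Fronting leaves a gap immediately after 'manuscript':
When must the reporter annotate the manuscript ___?

The reporter must annotate the manuscript when.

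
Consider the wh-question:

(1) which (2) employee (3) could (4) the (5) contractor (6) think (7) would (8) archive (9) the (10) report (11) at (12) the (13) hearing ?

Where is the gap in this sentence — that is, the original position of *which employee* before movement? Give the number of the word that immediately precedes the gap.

Underlying clause: The contractor could think which employee would archive the report at the hearing.
The filler 'which employee' is interpreted as the subject of the clause embedded under 'think'. Fronting leaves a gap immediately after 'think':
Which employee could the contractor think ___ would archive the report at the hearing?
'think' is word 6.

6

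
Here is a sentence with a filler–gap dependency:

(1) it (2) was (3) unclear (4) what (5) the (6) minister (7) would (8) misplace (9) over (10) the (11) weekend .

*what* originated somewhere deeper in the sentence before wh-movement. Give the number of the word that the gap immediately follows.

Before movement: The minister would misplace what over the weekend.
The filler 'what' is interpreted as the direct object of 'misplace'. It moves to the left edge, and the trace sits right after 'misplace':
It was unclear what the minister would misplace ___ over the weekend.
'misplace' is word 8.

8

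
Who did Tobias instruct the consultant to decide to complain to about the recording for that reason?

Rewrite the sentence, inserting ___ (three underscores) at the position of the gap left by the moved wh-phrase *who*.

Pre-movement form: Tobias did instruct the consultant to decide to complain to who about the recording for that reason.
The filler 'who' is interpreted as the object of the preposition 'to'. The gap is right after 'to'.

Who did Tobias instruct the consultant to decide to complain to ___ about the recording for that reason?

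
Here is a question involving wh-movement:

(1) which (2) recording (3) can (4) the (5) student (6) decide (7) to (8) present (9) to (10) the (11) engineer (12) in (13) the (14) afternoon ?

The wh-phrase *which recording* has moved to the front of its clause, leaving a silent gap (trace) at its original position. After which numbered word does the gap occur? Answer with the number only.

Before movement: The student can decide to present which recording to the engineer in the afternoon.
'which recording' functions as the direct object of 'present'. It moves to the left edge, and the trace sits right after 'present':
Which recording can the student decide to present ___ to the engineer in the afternoon?
'present' is word 8.

8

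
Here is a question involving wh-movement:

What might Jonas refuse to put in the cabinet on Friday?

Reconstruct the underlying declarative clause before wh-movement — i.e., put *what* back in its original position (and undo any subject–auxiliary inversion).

Jonas might refuse to put what in the cabinet on Friday.

The filler 'what' is interpreted as the direct object of 'put'. Wh-movement fronts it, leaving a gap right after 'put':
What might Jonas refuse to put ___ in the cabinet on Friday?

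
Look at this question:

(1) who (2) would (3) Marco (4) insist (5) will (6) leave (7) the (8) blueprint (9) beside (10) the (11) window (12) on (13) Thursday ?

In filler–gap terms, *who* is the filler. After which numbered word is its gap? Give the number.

4

In situ: Marco would insist who will leave the blueprint beside the window on Thursday.
'who' is the subject of the clause embedded under 'insist'. Wh-movement fronts it, leaving a gap right after 'insist':
Who would Marco insist ___ will leave the blueprint beside the window on Thursday?
'insist' is word 4.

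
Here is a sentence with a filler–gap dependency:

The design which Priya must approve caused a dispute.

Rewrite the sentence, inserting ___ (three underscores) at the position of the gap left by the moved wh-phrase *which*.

The filler 'which' is interpreted as the direct object of 'approve'. The gap is right after 'approve'.

The design which Priya must approve ___ caused a dispute.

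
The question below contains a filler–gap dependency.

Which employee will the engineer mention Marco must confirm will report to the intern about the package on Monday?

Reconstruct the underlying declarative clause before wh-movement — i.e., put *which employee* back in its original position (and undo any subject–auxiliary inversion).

The engineer will mention Marco must confirm which employee will report to the intern about the package on Monday.

'which employee' is the subject of the clause embedded under 'confirm'. Fronting leaves a gap immediately after 'confirm':
Which employee will the engineer mention Marco must confirm ___ will report to the intern about the package on Monday?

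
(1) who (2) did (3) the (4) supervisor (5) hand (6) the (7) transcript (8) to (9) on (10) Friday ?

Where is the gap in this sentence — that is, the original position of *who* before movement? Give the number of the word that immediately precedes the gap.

Before movement: The supervisor did hand the transcript to who on Friday.
'who' is the object of the preposition 'to' (recipient of 'hand'). Wh-movement fronts it, leaving a gap right after 'to':
Who did the supervisor hand the transcript to ___ on Friday?
'to' is word 8.

8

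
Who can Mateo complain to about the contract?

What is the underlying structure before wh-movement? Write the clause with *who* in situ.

Mateo can complain to who about the contract.

'who' is the object of the preposition 'to'. It moves to the left edge, and the trace sits right after 'to':
Who can Mateo complain to ___ about the contract?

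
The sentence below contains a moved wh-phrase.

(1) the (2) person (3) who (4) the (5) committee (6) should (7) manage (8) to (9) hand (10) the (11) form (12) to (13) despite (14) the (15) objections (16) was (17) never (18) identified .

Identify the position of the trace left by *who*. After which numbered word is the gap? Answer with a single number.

'who' functions as the object of the preposition 'to' (recipient of 'hand'). Fronting leaves a gap immediately after 'to':
The person who the committee should manage to hand the form to ___ despite the objections was never identified.
'to' is word 12.

12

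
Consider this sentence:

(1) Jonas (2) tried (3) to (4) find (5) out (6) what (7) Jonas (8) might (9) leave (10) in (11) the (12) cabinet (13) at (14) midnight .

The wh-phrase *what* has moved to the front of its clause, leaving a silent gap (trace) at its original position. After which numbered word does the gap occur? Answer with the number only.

Pre-movement form: Jonas might leave what in the cabinet at midnight.
The filler 'what' is interpreted as the direct object of 'leave'. Wh-movement fronts it, leaving a gap right after 'leave':
Jonas tried to find out what Jonas might leave ___ in the cabinet at midnight.
'leave' is word 9.

9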